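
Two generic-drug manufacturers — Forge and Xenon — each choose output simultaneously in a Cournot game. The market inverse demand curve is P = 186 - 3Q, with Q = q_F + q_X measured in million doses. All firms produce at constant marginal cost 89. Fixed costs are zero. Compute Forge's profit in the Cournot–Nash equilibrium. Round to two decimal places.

A representative firm's profit is π_i = q_i(186 - 3Q) - 89q_i.
First-order condition (treating rivals' output as given): 97 - 6q_i - 3q_j = 0.
By symmetry each firm produces the same amount; substituting q_j = q_i yields q_i = 97/9.
Price P = 186 - 3·(194/9) = 364/3.
Forge's profit: (364/3 - 89)·(97/9) = 348.4815.

348.48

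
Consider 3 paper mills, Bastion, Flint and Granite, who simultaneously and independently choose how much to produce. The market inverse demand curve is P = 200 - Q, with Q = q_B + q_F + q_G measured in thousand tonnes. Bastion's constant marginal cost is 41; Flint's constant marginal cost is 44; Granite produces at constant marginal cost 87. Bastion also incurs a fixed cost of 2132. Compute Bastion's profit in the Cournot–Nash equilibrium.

572

Bastion's profit: π_B = (200 - Q)q_B - (41q_B). Setting ∂π_B/∂q_B = 0: 159 - 2q_B - (q_F + q_G) = 0.
Flint's profit: π_F = (200 - Q)q_F - (44q_F). Setting ∂π_F/∂q_F = 0: 156 - 2q_F - (q_B + q_G) = 0.
Granite's first-order condition: 113 - 2q_G - (q_B + q_F) = 0.
Adding the 3 conditions: 428 − 2Q − 2Q = 0, i.e. Q = 107.
Back-substituting: q_B = (159 − 107) = 52, q_F = (156 − 107) = 49, q_G = (113 − 107) = 6.
Price P = 200 - 107 = 93.
Bastion's profit: (93 - 41)·52 - 2132 = 572.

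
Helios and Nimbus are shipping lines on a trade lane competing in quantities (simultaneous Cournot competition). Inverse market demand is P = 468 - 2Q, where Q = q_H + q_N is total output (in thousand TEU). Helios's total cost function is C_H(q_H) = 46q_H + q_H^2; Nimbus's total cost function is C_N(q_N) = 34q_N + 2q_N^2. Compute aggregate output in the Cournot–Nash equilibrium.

97

Helios's profit: π_H = (468 - 2Q)q_H - (46q_H + q_H²). Setting ∂π_H/∂q_H = 0: 422 - 6q_H - 2(q_N) = 0.
Nimbus's profit: π_N = (468 - 2Q)q_N - (34q_N + 2q_N²). Setting ∂π_N/∂q_N = 0: 434 - 8q_N - 2(q_H) = 0.
Best responses: q_H = (422 - 2q_N)/6, q_N = (434 - 2q_H)/8.
Solving the pair: q_H = 57, q_N = 40.
Total output Q = 57 + 40 = 97.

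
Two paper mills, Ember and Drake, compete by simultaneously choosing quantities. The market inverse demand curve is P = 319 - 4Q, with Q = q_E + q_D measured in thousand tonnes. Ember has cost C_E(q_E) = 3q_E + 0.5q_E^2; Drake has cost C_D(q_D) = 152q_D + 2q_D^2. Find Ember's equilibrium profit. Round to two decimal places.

Ember's profit: π_E = (319 - 4Q)q_E - (3q_E + (1/2)q_E²). Setting ∂π_E/∂q_E = 0: 316 - 9q_E - 4(q_D) = 0.
Drake's first-order condition: 167 - 12q_D - 4(q_E) = 0.
Rearranging gives the reaction functions q_E = (316 - 4q_D)/9 and q_D = (167 - 4q_E)/12.
Substituting one into the other gives q_E = 781/23 and q_D = 239/92.
Price P = 319 - 4·36.5543 = 172.7826.
Ember's profit: 172.7826·(781/23) - 3·(781/23) - (1/2)(781/23)² = 5188.7042.

5188.70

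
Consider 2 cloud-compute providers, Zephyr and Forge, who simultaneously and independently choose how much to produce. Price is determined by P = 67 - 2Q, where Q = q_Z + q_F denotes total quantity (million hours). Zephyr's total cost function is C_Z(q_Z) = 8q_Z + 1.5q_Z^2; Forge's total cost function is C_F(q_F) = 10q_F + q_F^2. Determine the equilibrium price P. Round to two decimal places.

39.58

Zephyr's profit: π_Z = (67 - 2Q)q_Z - (8q_Z + (3/2)q_Z²). Setting ∂π_Z/∂q_Z = 0: 59 - 7q_Z - 2(q_F) = 0.
Forge's profit: π_F = (67 - 2Q)q_F - (10q_F + q_F²). Setting ∂π_F/∂q_F = 0: 57 - 6q_F - 2(q_Z) = 0.
Rearranging gives the reaction functions q_Z = (59 - 2q_F)/7 and q_F = (57 - 2q_Z)/6.
Solving the pair: q_Z = 120/19, q_F = 281/38.
Total output Q = 521/38, so price P = 67 - 2·(521/38) = 752/19.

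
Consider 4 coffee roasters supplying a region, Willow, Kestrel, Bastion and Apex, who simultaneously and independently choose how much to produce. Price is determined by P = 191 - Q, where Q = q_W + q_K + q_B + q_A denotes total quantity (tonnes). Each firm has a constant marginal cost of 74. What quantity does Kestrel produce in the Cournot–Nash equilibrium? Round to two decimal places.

A representative firm's profit is π_i = q_i(191 - Q) - 74q_i.
First-order condition (treating rivals' output as given): 117 - 2q_i - Σ_{j≠i} q_j = 0.
By symmetry each firm produces the same amount; substituting Σ_{j≠i} q_j = 3q_i yields q_i = 117/5.

23.40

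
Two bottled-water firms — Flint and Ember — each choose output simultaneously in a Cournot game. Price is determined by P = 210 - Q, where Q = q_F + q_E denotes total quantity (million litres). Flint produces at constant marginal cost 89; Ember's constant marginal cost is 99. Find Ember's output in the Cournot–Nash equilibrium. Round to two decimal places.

33.67

Flint's profit: π_F = (210 - Q)q_F - (89q_F). Setting ∂π_F/∂q_F = 0: 121 - 2q_F - (q_E) = 0.
Ember's profit: π_E = (210 - Q)q_E - (99q_E). Setting ∂π_E/∂q_E = 0: 111 - 2q_E - (q_F) = 0.
Best responses: q_F = (121 - q_E)/2, q_E = (111 - q_F)/2.
Substituting one into the other gives q_F = 131/3 and q_E = 101/3.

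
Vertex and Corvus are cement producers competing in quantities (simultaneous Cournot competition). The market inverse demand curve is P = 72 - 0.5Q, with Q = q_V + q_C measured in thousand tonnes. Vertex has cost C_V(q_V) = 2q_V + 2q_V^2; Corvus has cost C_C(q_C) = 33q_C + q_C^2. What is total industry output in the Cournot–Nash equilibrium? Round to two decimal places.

23.76

Vertex's profit: π_V = (72 - 0.5Q)q_V - (2q_V + 2q_V²). Setting ∂π_V/∂q_V = 0: 70 - 5q_V - (1/2)(q_C) = 0.
Corvus's first-order condition: 39 - 3q_C - (1/2)(q_V) = 0.
Rearranging gives the reaction functions q_V = (70 - (1/2)q_C)/5 and q_C = (39 - (1/2)q_V)/3.
Solving the pair: q_V = 762/59, q_C = 640/59.
Total output Q = 762/59 + 640/59 = 1402/59.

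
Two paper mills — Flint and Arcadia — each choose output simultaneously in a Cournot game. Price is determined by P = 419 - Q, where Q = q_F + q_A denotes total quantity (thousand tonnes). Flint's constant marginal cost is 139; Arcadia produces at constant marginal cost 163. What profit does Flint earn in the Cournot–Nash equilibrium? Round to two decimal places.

10268.44

Flint's profit: π_F = (419 - Q)q_F - (139q_F). Setting ∂π_F/∂q_F = 0: 280 - 2q_F - (q_A) = 0.
Arcadia's first-order condition: 256 - 2q_A - (q_F) = 0.
So q_F = (280 - q_A)/2 and q_A = (256 - q_F)/2.
Solving the pair: q_F = 304/3, q_A = 232/3.
Price P = 419 - 536/3 = 721/3.
Flint's profit: (721/3 - 139)·(304/3) = 10268.4444.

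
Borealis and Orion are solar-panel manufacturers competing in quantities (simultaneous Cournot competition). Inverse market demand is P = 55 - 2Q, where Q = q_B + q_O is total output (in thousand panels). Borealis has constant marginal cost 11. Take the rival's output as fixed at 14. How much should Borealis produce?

With the rival's output fixed at 14, Borealis's profit is π_B = (55 - 2·14 - 2q_B)q_B - (11q_B) = (27 - 2q_B)q_B - (11q_B).
∂π_B/∂q_B = 16 - 4q_B = 0, so q_B = 4.

4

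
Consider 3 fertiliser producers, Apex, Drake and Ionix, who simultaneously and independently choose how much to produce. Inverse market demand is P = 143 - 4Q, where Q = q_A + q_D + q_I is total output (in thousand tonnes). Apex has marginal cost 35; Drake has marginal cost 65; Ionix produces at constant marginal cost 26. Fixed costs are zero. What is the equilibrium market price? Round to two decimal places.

Apex's profit: π_A = (143 - 4Q)q_A - (35q_A). Setting ∂π_A/∂q_A = 0: 108 - 8q_A - 4(q_D + q_I) = 0.
Drake's profit: π_D = (143 - 4Q)q_D - (65q_D). Setting ∂π_D/∂q_D = 0: 78 - 8q_D - 4(q_A + q_I) = 0.
Ionix's profit: π_I = (143 - 4Q)q_I - (26q_I). Setting ∂π_I/∂q_I = 0: 117 - 8q_I - 4(q_A + q_D) = 0.
Adding the 3 first-order conditions: 303 − 16Q = 0, so Q = 303/16.
Back-substituting: q_A = (108 − 303/4)/4 = 129/16, q_D = (78 − 303/4)/4 = 9/16, q_I = (117 − 303/4)/4 = 165/16.
Total output Q = 303/16, so price P = 143 - 4·(303/16) = 269/4.

67.25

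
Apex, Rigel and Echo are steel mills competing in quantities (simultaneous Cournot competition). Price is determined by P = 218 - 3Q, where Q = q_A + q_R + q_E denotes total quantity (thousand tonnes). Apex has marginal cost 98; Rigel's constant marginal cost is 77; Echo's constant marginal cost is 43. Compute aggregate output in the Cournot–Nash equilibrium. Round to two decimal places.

Apex's profit: π_A = (218 - 3Q)q_A - (98q_A). Setting ∂π_A/∂q_A = 0: 120 - 6q_A - 3(q_R + q_E) = 0.
Rigel's first-order condition: 141 - 6q_R - 3(q_A + q_E) = 0.
Echo's first-order condition: 175 - 6q_E - 3(q_A + q_R) = 0.
Summing all 3 equations gives 436 − 12Q = 0, hence Q = 109/3.
Back-substituting: q_A = (120 − 109)/3 = 11/3, q_R = (141 − 109)/3 = 32/3, q_E = (175 − 109)/3 = 22.
Total output Q = 11/3 + 32/3 + 22 = 109/3.

36.33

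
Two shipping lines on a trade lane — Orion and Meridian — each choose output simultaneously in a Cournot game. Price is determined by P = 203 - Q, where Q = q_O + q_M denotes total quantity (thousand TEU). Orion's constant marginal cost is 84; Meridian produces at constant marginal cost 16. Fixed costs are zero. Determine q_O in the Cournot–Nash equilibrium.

Orion's profit: π_O = (203 - Q)q_O - (84q_O). Setting ∂π_O/∂q_O = 0: 119 - 2q_O - (q_M) = 0.
Meridian's first-order condition: 187 - 2q_M - (q_O) = 0.
So q_O = (119 - q_M)/2 and q_M = (187 - q_O)/2.
Substituting one into the other gives q_O = 17 and q_M = 85.

17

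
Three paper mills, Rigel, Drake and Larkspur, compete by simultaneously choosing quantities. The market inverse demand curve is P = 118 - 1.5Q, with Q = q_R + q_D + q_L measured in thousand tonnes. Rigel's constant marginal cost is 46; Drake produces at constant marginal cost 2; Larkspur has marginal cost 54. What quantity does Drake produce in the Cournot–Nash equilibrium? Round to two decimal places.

35.33

Rigel's profit: π_R = (118 - 1.5Q)q_R - (46q_R). Setting ∂π_R/∂q_R = 0: 72 - 3q_R - (3/2)(q_D + q_L) = 0.
Drake's first-order condition: 116 - 3q_D - (3/2)(q_R + q_L) = 0.
Larkspur's profit: π_L = (118 - 1.5Q)q_L - (54q_L). Setting ∂π_L/∂q_L = 0: 64 - 3q_L - (3/2)(q_R + q_D) = 0.
Summing all 3 equations gives 252 − 6Q = 0, hence Q = 42.
Back-substituting: q_R = (72 − 63)/(3/2) = 6, q_D = (116 − 63)/(3/2) = 106/3, q_L = (64 − 63)/(3/2) = 2/3.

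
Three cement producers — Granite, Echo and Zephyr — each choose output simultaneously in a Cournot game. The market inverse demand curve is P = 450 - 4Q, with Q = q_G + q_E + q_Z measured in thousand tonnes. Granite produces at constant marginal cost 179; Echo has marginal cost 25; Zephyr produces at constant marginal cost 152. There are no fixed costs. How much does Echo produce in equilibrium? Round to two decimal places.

Granite's profit: π_G = (450 - 4Q)q_G - (179q_G). Setting ∂π_G/∂q_G = 0: 271 - 8q_G - 4(q_E + q_Z) = 0.
Echo's first-order condition: 425 - 8q_E - 4(q_G + q_Z) = 0.
Zephyr's profit: π_Z = (450 - 4Q)q_Z - (152q_Z). Setting ∂π_Z/∂q_Z = 0: 298 - 8q_Z - 4(q_G + q_E) = 0.
Summing all 3 equations gives 994 − 16Q = 0, hence Q = 497/8.
Back-substituting: q_G = (271 − 497/2)/4 = 45/8, q_E = (425 − 497/2)/4 = 353/8, q_Z = (298 − 497/2)/4 = 99/8.

44.13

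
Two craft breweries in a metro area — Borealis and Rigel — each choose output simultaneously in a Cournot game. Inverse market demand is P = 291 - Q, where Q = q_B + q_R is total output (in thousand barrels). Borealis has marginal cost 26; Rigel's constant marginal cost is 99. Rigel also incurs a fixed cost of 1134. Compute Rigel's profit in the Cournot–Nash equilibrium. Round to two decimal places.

Borealis's profit: π_B = (291 - Q)q_B - (26q_B). Setting ∂π_B/∂q_B = 0: 265 - 2q_B - (q_R) = 0.
Rigel's first-order condition: 192 - 2q_R - (q_B) = 0.
Best responses: q_B = (265 - q_R)/2, q_R = (192 - q_B)/2.
Solving the pair: q_B = 338/3, q_R = 119/3.
Price P = 291 - 457/3 = 416/3.
Rigel's profit: (416/3 - 99)·(119/3) - 1134 = 439.4444.

439.44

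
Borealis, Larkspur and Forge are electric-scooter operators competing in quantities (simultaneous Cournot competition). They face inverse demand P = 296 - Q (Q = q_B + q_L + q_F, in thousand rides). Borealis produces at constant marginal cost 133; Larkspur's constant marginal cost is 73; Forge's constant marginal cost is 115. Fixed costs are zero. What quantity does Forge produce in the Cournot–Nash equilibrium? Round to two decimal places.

39.25

Borealis's profit: π_B = (296 - Q)q_B - (133q_B). Setting ∂π_B/∂q_B = 0: 163 - 2q_B - (q_L + q_F) = 0.
Larkspur's first-order condition: 223 - 2q_L - (q_B + q_F) = 0.
Forge's profit: π_F = (296 - Q)q_F - (115q_F). Setting ∂π_F/∂q_F = 0: 181 - 2q_F - (q_B + q_L) = 0.
Summing all 3 equations gives 567 − 4Q = 0, hence Q = 567/4.
Back-substituting: q_B = (163 − 567/4) = 85/4, q_L = (223 − 567/4) = 325/4, q_F = (181 − 567/4) = 157/4.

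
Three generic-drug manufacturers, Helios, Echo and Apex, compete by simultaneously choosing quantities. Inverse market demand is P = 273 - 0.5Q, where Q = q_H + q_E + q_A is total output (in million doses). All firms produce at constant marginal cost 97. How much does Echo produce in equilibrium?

Each firm earns π_i = (273 - 0.5Q)q_i - 97q_i.
Setting ∂π_i/∂q_i = 0 with rivals' quantities fixed: 176 - q_i - (1/2)·Σ_{j≠i} q_j = 0.
With identical firms every q_j equals q_i, so Σ_{j≠i} q_j = 2q_i and 176 = 2q_i, giving q_i = 88.

88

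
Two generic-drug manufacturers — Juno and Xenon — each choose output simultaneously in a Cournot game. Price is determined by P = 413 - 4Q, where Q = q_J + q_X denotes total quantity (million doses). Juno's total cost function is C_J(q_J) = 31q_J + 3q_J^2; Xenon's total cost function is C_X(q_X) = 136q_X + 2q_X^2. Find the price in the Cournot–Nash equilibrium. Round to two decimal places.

259.68

Juno's profit: π_J = (413 - 4Q)q_J - (31q_J + 3q_J²). Setting ∂π_J/∂q_J = 0: 382 - 14q_J - 4(q_X) = 0.
Xenon's first-order condition: 277 - 12q_X - 4(q_J) = 0.
Best responses: q_J = (382 - 4q_X)/14, q_X = (277 - 4q_J)/12.
Substituting one into the other gives q_J = 869/38 and q_X = 1175/76.
Total output Q = 38.3289, so price P = 413 - 4·38.3289 = 259.6842.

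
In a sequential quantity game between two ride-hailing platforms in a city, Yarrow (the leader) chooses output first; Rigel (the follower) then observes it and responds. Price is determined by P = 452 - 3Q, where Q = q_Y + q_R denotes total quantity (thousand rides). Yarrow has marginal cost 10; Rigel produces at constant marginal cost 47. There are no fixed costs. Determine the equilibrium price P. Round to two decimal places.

The follower Rigel best-responds to any q_Y: π_R = (452 - 3Q)q_R - 47q_R.
∂π_R/∂q_R = 405 - 3q_Y - 6q_R = 0 gives the reaction function q_R = (405 - 3q_Y)/6.
Yarrow substitutes q_R(q_Y) into its own profit: π_Y = q_Y(452 - 3q_Y - (405 - 3q_Y)/2) - 10q_Y = (499/2 - (3/2)q_Y)q_Y - 10q_Y.
Maximising: ∂π_Y/∂q_Y = 479/2 - 3q_Y = 0, giving q_Y = 479/6.
Then q_R = (405 - 3·(479/6))/6 = 331/12.
Total output Q = 1289/12, so price P = 452 - 3·(1289/12) = 519/4.

129.75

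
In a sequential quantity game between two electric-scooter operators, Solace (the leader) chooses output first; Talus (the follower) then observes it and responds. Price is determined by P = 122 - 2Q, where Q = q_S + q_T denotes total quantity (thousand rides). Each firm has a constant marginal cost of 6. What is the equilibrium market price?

The follower Talus best-responds to any q_S: π_T = (122 - 2Q)q_T - 6q_T.
∂π_T/∂q_T = 116 - 2q_S - 4q_T = 0 gives the reaction function q_T = (116 - 2q_S)/4.
The leader anticipates this reaction. Substituting into P = 122 - 2Q gives P = 64 - q_S, so π_S = (64 - q_S)q_S - 6q_S.
Leader FOC: 58 - 2q_S = 0, so q_S = 29.
Then q_T = (116 - 2·29)/4 = 29/2.
Total output Q = 87/2, so price P = 122 - 2·(87/2) = 35.

35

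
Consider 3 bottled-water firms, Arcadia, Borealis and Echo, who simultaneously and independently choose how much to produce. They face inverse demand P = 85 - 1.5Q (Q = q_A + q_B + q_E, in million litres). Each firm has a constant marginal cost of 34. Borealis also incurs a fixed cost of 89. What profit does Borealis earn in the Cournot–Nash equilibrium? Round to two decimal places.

Each firm earns π_i = (85 - 1.5Q)q_i - 34q_i.
First-order condition (treating rivals' output as given): 51 - 3q_i - (3/2)·Σ_{j≠i} q_j = 0.
With identical firms every q_j equals q_i, so Σ_{j≠i} q_j = 2q_i and 51 = 6q_i, giving q_i = 17/2.
Price P = 85 - (3/2)·(51/2) = 187/4.
Borealis's profit: (187/4 - 34)·(17/2) - 89 = 155/8.

19.38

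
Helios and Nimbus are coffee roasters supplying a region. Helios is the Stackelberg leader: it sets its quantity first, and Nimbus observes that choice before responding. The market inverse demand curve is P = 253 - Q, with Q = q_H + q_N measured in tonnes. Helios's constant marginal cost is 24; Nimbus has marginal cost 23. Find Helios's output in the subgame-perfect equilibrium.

The follower Nimbus best-responds to any q_H: π_N = (253 - Q)q_N - 23q_N.
Follower FOC: 230 - q_H - 2q_N = 0, so q_N(q_H) = (230 - q_H)/2.
The leader anticipates this reaction. Substituting into P = 253 - Q gives P = 138 - (1/2)q_H, so π_H = (138 - (1/2)q_H)q_H - 24q_H.
The leader's first-order condition 114 - q_H = 0 yields q_H = 114.
Then q_N = (230 - 114)/2 = 58.

114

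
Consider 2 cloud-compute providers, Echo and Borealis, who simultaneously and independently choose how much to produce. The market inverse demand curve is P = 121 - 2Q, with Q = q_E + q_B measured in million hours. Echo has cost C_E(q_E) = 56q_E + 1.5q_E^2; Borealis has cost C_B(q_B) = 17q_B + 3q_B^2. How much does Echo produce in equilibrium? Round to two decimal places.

Echo's profit: π_E = (121 - 2Q)q_E - (56q_E + (3/2)q_E²). Setting ∂π_E/∂q_E = 0: 65 - 7q_E - 2(q_B) = 0.
Borealis's profit: π_B = (121 - 2Q)q_B - (17q_B + 3q_B²). Setting ∂π_B/∂q_B = 0: 104 - 10q_B - 2(q_E) = 0.
So q_E = (65 - 2q_B)/7 and q_B = (104 - 2q_E)/10.
Substituting one into the other gives q_E = 221/33 and q_B = 299/33.

6.70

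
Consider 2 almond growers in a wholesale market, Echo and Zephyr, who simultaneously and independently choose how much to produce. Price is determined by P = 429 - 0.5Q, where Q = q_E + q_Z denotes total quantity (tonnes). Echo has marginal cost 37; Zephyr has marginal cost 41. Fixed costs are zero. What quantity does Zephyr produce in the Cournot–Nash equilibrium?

Echo's profit: π_E = (429 - 0.5Q)q_E - (37q_E). Setting ∂π_E/∂q_E = 0: 392 - q_E - (1/2)(q_Z) = 0.
Zephyr's first-order condition: 388 - q_Z - (1/2)(q_E) = 0.
So q_E = (392 - (1/2)q_Z) and q_Z = (388 - (1/2)q_E).
Substituting one into the other gives q_E = 264 and q_Z = 256.

256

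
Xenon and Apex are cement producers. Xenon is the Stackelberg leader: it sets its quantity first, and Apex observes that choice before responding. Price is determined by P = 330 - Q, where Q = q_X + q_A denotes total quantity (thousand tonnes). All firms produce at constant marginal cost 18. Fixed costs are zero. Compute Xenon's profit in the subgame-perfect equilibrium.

Solve by backward induction. Given q_X, the follower Apex maximises π_A = (330 - q_X - q_A)q_A - 18q_A.
∂π_A/∂q_A = 312 - q_X - 2q_A = 0 gives the reaction function q_A = (312 - q_X)/2.
The leader anticipates this reaction. Substituting into P = 330 - Q gives P = 174 - (1/2)q_X, so π_X = (174 - (1/2)q_X)q_X - 18q_X.
The leader's first-order condition 156 - q_X = 0 yields q_X = 156.
Then q_A = (312 - 156)/2 = 78.
Price P = 330 - 234 = 96.
Xenon's profit: (96 - 18)·156 = 12168.

12168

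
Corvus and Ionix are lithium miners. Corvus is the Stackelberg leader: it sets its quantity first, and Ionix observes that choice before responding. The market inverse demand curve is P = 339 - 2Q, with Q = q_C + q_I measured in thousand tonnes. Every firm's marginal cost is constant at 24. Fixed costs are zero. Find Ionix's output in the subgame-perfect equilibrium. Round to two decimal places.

The follower Ionix best-responds to any q_C: π_I = (339 - 2Q)q_I - 24q_I.
∂π_I/∂q_I = 315 - 2q_C - 4q_I = 0 gives the reaction function q_I = (315 - 2q_C)/4.
Corvus substitutes q_I(q_C) into its own profit: π_C = q_C(339 - 2q_C - (315 - 2q_C)/2) - 24q_C = (363/2 - q_C)q_C - 24q_C.
Maximising: ∂π_C/∂q_C = 315/2 - 2q_C = 0, giving q_C = 315/4.
Then q_I = (315 - 2·(315/4))/4 = 315/8.

39.38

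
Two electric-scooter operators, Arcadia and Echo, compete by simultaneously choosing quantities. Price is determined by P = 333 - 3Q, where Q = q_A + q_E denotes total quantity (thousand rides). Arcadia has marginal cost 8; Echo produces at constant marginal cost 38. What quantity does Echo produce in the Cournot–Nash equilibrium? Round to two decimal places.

Arcadia's profit: π_A = (333 - 3Q)q_A - (8q_A). Setting ∂π_A/∂q_A = 0: 325 - 6q_A - 3(q_E) = 0.
Echo's profit: π_E = (333 - 3Q)q_E - (38q_E). Setting ∂π_E/∂q_E = 0: 295 - 6q_E - 3(q_A) = 0.
Best responses: q_A = (325 - 3q_E)/6, q_E = (295 - 3q_A)/6.
Solving the pair: q_A = 355/9, q_E = 265/9.

29.44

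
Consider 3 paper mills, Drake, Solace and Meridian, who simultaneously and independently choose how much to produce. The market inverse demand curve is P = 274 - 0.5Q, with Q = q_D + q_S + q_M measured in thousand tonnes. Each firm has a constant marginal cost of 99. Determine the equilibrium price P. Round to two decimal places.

Each firm earns π_i = (274 - 0.5Q)q_i - 99q_i.
Setting ∂π_i/∂q_i = 0 with rivals' quantities fixed: 175 - q_i - (1/2)·Σ_{j≠i} q_j = 0.
By symmetry each firm produces the same amount; substituting Σ_{j≠i} q_j = 2q_i yields q_i = 175/2.
Total output Q = 525/2, so price P = 274 - (1/2)·(525/2) = 571/4.

142.75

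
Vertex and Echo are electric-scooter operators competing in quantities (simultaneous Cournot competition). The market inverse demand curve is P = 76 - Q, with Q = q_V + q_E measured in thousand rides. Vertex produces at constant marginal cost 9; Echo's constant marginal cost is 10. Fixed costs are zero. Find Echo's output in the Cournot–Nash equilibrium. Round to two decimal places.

Vertex's profit: π_V = (76 - Q)q_V - (9q_V). Setting ∂π_V/∂q_V = 0: 67 - 2q_V - (q_E) = 0.
Echo's first-order condition: 66 - 2q_E - (q_V) = 0.
So q_V = (67 - q_E)/2 and q_E = (66 - q_V)/2.
Solving the pair: q_V = 68/3, q_E = 65/3.

21.67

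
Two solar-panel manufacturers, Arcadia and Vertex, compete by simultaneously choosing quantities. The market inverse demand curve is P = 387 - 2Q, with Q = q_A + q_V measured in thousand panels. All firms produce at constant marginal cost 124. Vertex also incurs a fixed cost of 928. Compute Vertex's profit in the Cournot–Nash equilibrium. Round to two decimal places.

A representative firm's profit is π_i = q_i(387 - 2Q) - 124q_i.
Setting ∂π_i/∂q_i = 0 with rivals' quantities fixed: 263 - 4q_i - 2q_j = 0.
With identical firms every q_j equals q_i, so q_j = q_i and 263 = 6q_i, giving q_i = 263/6.
Price P = 387 - 2·(263/3) = 635/3.
Vertex's profit: (635/3 - 124)·(263/6) - 928 = 2914.7222.

2914.72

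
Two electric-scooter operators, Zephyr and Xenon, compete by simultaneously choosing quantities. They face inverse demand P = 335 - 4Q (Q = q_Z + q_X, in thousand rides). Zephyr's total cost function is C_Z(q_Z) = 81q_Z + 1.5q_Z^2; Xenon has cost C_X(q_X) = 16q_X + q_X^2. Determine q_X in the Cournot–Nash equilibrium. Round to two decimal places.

Zephyr's profit: π_Z = (335 - 4Q)q_Z - (81q_Z + (3/2)q_Z²). Setting ∂π_Z/∂q_Z = 0: 254 - 11q_Z - 4(q_X) = 0.
Xenon's first-order condition: 319 - 10q_X - 4(q_Z) = 0.
Best responses: q_Z = (254 - 4q_X)/11, q_X = (319 - 4q_Z)/10.
Solving the pair: q_Z = 632/47, q_X = 26.5213.

26.52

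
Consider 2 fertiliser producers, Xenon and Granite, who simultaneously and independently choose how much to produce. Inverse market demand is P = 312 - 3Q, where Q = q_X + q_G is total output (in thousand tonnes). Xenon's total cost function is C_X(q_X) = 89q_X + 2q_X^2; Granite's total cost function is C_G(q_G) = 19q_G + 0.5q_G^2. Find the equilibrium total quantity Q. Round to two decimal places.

48.25

Xenon's profit: π_X = (312 - 3Q)q_X - (89q_X + 2q_X²). Setting ∂π_X/∂q_X = 0: 223 - 10q_X - 3(q_G) = 0.
Granite's profit: π_G = (312 - 3Q)q_G - (19q_G + (1/2)q_G²). Setting ∂π_G/∂q_G = 0: 293 - 7q_G - 3(q_X) = 0.
Best responses: q_X = (223 - 3q_G)/10, q_G = (293 - 3q_X)/7.
Substituting one into the other gives q_X = 682/61 and q_G = 37.0656.
Total output Q = 682/61 + 37.0656 = 48.2459.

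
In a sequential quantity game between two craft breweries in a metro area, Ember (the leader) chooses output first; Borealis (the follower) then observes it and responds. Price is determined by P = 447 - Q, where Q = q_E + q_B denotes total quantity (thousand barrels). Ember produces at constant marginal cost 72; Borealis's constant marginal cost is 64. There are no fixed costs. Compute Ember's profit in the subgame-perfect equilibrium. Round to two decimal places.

16836.13

Solve by backward induction. Given q_E, the follower Borealis maximises π_B = (447 - q_E - q_B)q_B - 64q_B.
∂π_B/∂q_B = 383 - q_E - 2q_B = 0 gives the reaction function q_B = (383 - q_E)/2.
Ember substitutes q_B(q_E) into its own profit: π_E = q_E(447 - q_E - (383 - q_E)/2) - 72q_E = (511/2 - (1/2)q_E)q_E - 72q_E.
The leader's first-order condition 367/2 - q_E = 0 yields q_E = 367/2.
Then q_B = (383 - 367/2)/2 = 399/4.
Price P = 447 - 1133/4 = 655/4.
Ember's profit: (655/4 - 72)·(367/2) = 16836.1250.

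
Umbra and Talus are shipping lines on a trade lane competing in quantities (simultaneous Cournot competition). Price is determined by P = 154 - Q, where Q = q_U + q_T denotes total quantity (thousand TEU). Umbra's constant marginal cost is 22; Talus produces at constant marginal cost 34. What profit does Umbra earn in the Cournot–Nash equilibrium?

2304

Umbra's profit: π_U = (154 - Q)q_U - (22q_U). Setting ∂π_U/∂q_U = 0: 132 - 2q_U - (q_T) = 0.
Talus's first-order condition: 120 - 2q_T - (q_U) = 0.
So q_U = (132 - q_T)/2 and q_T = (120 - q_U)/2.
Solving the pair: q_U = 48, q_T = 36.
Price P = 154 - 84 = 70.
Umbra's profit: (70 - 22)·48 = 2304.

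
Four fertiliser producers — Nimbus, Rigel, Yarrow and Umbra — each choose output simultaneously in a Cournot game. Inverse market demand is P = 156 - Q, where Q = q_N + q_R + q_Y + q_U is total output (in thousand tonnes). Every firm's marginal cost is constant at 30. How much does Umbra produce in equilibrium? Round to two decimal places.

25.20

Each firm earns π_i = (156 - Q)q_i - 30q_i.
Setting ∂π_i/∂q_i = 0 with rivals' quantities fixed: 126 - 2q_i - Σ_{j≠i} q_j = 0.
By symmetry each firm produces the same amount; substituting Σ_{j≠i} q_j = 3q_i yields q_i = 126/5.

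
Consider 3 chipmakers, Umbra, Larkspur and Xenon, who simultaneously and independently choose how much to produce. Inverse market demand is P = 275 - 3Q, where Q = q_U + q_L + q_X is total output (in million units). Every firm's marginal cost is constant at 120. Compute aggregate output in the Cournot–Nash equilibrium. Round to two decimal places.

A representative firm's profit is π_i = q_i(275 - 3Q) - 120q_i.
Setting ∂π_i/∂q_i = 0 with rivals' quantities fixed: 155 - 6q_i - 3·Σ_{j≠i} q_j = 0.
By symmetry each firm produces the same amount; substituting Σ_{j≠i} q_j = 2q_i yields q_i = 155/12.
Total output Q = 155/12 + 155/12 + 155/12 = 155/4.

38.75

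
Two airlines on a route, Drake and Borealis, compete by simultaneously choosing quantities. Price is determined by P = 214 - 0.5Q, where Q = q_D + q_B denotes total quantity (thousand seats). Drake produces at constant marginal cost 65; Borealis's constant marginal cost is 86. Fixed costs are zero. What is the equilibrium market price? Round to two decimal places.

Drake's profit: π_D = (214 - 0.5Q)q_D - (65q_D). Setting ∂π_D/∂q_D = 0: 149 - q_D - (1/2)(q_B) = 0.
Borealis's profit: π_B = (214 - 0.5Q)q_B - (86q_B). Setting ∂π_B/∂q_B = 0: 128 - q_B - (1/2)(q_D) = 0.
Rearranging gives the reaction functions q_D = (149 - (1/2)q_B) and q_B = (128 - (1/2)q_D).
Substituting one into the other gives q_D = 340/3 and q_B = 214/3.
Total output Q = 554/3, so price P = 214 - (1/2)·(554/3) = 365/3.

121.67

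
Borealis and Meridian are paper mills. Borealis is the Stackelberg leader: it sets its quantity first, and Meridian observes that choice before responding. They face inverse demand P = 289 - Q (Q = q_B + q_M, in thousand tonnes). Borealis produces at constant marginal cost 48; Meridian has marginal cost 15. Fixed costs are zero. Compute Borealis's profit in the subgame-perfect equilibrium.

5408

The follower Meridian best-responds to any q_B: π_M = (289 - Q)q_M - 15q_M.
Setting the follower's marginal profit to zero, 274 - q_B - 2q_M = 0, i.e. q_M = (274 - q_B)/2.
Borealis substitutes q_M(q_B) into its own profit: π_B = q_B(289 - q_B - (274 - q_B)/2) - 48q_B = (152 - (1/2)q_B)q_B - 48q_B.
The leader's first-order condition 104 - q_B = 0 yields q_B = 104.
Then q_M = (274 - 104)/2 = 85.
Price P = 289 - 189 = 100.
Borealis's profit: (100 - 48)·104 = 5408.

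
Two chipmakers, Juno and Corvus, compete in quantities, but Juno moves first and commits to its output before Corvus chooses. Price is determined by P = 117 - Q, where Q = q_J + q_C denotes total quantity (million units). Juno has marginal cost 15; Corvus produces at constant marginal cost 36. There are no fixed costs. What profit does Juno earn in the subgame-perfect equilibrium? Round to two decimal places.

The follower Corvus best-responds to any q_J: π_C = (117 - Q)q_C - 36q_C.
∂π_C/∂q_C = 81 - q_J - 2q_C = 0 gives the reaction function q_C = (81 - q_J)/2.
Juno substitutes q_C(q_J) into its own profit: π_J = q_J(117 - q_J - (81 - q_J)/2) - 15q_J = (153/2 - (1/2)q_J)q_J - 15q_J.
Leader FOC: 123/2 - q_J = 0, so q_J = 123/2.
Then q_C = (81 - 123/2)/2 = 39/4.
Price P = 117 - 285/4 = 183/4.
Juno's profit: (183/4 - 15)·(123/2) = 1891.1250.

1891.13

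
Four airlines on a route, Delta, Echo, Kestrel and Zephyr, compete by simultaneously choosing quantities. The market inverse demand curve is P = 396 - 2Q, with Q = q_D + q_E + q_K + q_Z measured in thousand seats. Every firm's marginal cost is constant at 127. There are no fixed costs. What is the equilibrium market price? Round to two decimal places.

Each firm earns π_i = (396 - 2Q)q_i - 127q_i.
First-order condition (treating rivals' output as given): 269 - 4q_i - 2·Σ_{j≠i} q_j = 0.
With identical firms every q_j equals q_i, so Σ_{j≠i} q_j = 3q_i and 269 = 10q_i, giving q_i = 269/10.
Total output Q = 538/5, so price P = 396 - 2·(538/5) = 904/5.

180.80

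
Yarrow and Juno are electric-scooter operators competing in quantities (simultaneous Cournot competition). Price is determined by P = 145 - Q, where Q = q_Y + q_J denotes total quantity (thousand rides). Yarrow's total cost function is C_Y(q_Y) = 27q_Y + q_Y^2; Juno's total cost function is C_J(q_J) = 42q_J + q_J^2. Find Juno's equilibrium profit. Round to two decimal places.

768.32

Yarrow's profit: π_Y = (145 - Q)q_Y - (27q_Y + q_Y²). Setting ∂π_Y/∂q_Y = 0: 118 - 4q_Y - (q_J) = 0.
Juno's profit: π_J = (145 - Q)q_J - (42q_J + q_J²). Setting ∂π_J/∂q_J = 0: 103 - 4q_J - (q_Y) = 0.
Rearranging gives the reaction functions q_Y = (118 - q_J)/4 and q_J = (103 - q_Y)/4.
Solving the pair: q_Y = 123/5, q_J = 98/5.
Price P = 145 - 221/5 = 504/5.
Juno's profit: (504/5)·(98/5) - 42·(98/5) - (98/5)² = 768.3200.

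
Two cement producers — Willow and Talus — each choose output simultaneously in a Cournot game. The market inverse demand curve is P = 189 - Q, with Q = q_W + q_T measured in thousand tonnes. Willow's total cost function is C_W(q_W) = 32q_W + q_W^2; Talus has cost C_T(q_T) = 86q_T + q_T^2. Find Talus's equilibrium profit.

Willow's profit: π_W = (189 - Q)q_W - (32q_W + q_W²). Setting ∂π_W/∂q_W = 0: 157 - 4q_W - (q_T) = 0.
Talus's profit: π_T = (189 - Q)q_T - (86q_T + q_T²). Setting ∂π_T/∂q_T = 0: 103 - 4q_T - (q_W) = 0.
So q_W = (157 - q_T)/4 and q_T = (103 - q_W)/4.
Substituting one into the other gives q_W = 35 and q_T = 17.
Price P = 189 - 52 = 137.
Talus's profit: 137·17 - 86·17 - 17² = 578.

578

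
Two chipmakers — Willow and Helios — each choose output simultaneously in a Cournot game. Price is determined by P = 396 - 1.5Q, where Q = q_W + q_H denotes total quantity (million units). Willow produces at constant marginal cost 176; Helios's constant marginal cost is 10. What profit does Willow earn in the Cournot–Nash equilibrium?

Willow's profit: π_W = (396 - 1.5Q)q_W - (176q_W). Setting ∂π_W/∂q_W = 0: 220 - 3q_W - (3/2)(q_H) = 0.
Helios's profit: π_H = (396 - 1.5Q)q_H - (10q_H). Setting ∂π_H/∂q_H = 0: 386 - 3q_H - (3/2)(q_W) = 0.
Rearranging gives the reaction functions q_W = (220 - (3/2)q_H)/3 and q_H = (386 - (3/2)q_W)/3.
Solving the pair: q_W = 12, q_H = 368/3.
Price P = 396 - (3/2)·(404/3) = 194.
Willow's profit: (194 - 176)·12 = 216.

216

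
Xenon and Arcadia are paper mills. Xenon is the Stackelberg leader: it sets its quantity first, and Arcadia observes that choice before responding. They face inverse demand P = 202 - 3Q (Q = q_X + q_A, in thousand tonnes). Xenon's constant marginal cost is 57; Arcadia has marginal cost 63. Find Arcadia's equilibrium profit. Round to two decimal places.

336.02

The follower Arcadia best-responds to any q_X: π_A = (202 - 3Q)q_A - 63q_A.
Setting the follower's marginal profit to zero, 139 - 3q_X - 6q_A = 0, i.e. q_A = (139 - 3q_X)/6.
The leader anticipates this reaction. Substituting into P = 202 - 3Q gives P = 265/2 - (3/2)q_X, so π_X = (265/2 - (3/2)q_X)q_X - 57q_X.
The leader's first-order condition 151/2 - 3q_X = 0 yields q_X = 151/6.
Then q_A = (139 - 3·(151/6))/6 = 127/12.
Price P = 202 - 3·(143/4) = 379/4.
Arcadia's profit: (379/4 - 63)·(127/12) = 336.0208.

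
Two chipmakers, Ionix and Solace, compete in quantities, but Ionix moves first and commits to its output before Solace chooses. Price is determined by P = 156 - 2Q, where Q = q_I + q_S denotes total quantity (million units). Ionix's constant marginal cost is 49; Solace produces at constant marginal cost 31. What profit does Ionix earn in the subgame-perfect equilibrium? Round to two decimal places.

495.06

The follower Solace best-responds to any q_I: π_S = (156 - 2Q)q_S - 31q_S.
∂π_S/∂q_S = 125 - 2q_I - 4q_S = 0 gives the reaction function q_S = (125 - 2q_I)/4.
The leader anticipates this reaction. Substituting into P = 156 - 2Q gives P = 187/2 - q_I, so π_I = (187/2 - q_I)q_I - 49q_I.
Leader FOC: 89/2 - 2q_I = 0, so q_I = 89/4.
Then q_S = (125 - 2·(89/4))/4 = 161/8.
Price P = 156 - 2·(339/8) = 285/4.
Ionix's profit: (285/4 - 49)·(89/4) = 495.0625.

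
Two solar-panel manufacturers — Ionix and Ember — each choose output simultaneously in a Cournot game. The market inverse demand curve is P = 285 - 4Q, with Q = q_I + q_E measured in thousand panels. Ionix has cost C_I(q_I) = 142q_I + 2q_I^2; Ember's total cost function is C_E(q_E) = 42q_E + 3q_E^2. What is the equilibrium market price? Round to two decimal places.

196.21

Ionix's profit: π_I = (285 - 4Q)q_I - (142q_I + 2q_I²). Setting ∂π_I/∂q_I = 0: 143 - 12q_I - 4(q_E) = 0.
Ember's first-order condition: 243 - 14q_E - 4(q_I) = 0.
Rearranging gives the reaction functions q_I = (143 - 4q_E)/12 and q_E = (243 - 4q_I)/14.
Solving the pair: q_I = 515/76, q_E = 293/19.
Total output Q = 1687/76, so price P = 285 - 4·(1687/76) = 196.2105.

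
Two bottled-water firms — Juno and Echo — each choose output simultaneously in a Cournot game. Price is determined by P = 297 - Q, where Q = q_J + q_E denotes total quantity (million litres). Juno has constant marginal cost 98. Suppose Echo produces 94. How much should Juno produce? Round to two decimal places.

With the rival's output fixed at 94, Juno's profit is π_J = (297 - 94 - q_J)q_J - (98q_J) = (203 - q_J)q_J - (98q_J).
∂π_J/∂q_J = 105 - 2q_J = 0, so q_J = 105/2.

52.50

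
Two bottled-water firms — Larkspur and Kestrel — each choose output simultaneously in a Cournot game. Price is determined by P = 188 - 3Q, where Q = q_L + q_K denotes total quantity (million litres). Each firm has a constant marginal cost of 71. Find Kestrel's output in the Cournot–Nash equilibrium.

A representative firm's profit is π_i = q_i(188 - 3Q) - 71q_i.
Setting ∂π_i/∂q_i = 0 with rivals' quantities fixed: 117 - 6q_i - 3q_j = 0.
By symmetry each firm produces the same amount; substituting q_j = q_i yields q_i = 117/9 = 13.

13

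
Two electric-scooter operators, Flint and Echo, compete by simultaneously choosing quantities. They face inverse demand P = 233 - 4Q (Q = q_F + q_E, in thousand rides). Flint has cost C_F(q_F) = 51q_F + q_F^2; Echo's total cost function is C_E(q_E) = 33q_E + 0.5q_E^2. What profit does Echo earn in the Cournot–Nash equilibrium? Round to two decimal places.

Flint's profit: π_F = (233 - 4Q)q_F - (51q_F + q_F²). Setting ∂π_F/∂q_F = 0: 182 - 10q_F - 4(q_E) = 0.
Echo's first-order condition: 200 - 9q_E - 4(q_F) = 0.
So q_F = (182 - 4q_E)/10 and q_E = (200 - 4q_F)/9.
Solving the pair: q_F = 419/37, q_E = 636/37.
Price P = 233 - 4·(1055/37) = 118.9459.
Echo's profit: 118.9459·(636/37) - 33·(636/37) - (1/2)(636/37)² = 1329.6070.

1329.61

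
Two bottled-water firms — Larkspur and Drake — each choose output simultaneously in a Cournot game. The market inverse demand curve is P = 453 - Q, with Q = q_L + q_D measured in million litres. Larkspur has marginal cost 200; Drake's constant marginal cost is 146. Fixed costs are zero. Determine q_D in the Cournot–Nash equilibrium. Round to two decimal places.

Larkspur's profit: π_L = (453 - Q)q_L - (200q_L). Setting ∂π_L/∂q_L = 0: 253 - 2q_L - (q_D) = 0.
Drake's first-order condition: 307 - 2q_D - (q_L) = 0.
Best responses: q_L = (253 - q_D)/2, q_D = (307 - q_L)/2.
Solving the pair: q_L = 199/3, q_D = 361/3.

120.33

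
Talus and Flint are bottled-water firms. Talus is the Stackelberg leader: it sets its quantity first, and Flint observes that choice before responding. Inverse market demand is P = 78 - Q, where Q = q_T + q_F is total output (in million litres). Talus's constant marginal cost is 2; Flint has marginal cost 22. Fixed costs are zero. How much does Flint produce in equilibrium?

Solve by backward induction. Given q_T, the follower Flint maximises π_F = (78 - q_T - q_F)q_F - 22q_F.
∂π_F/∂q_F = 56 - q_T - 2q_F = 0 gives the reaction function q_F = (56 - q_T)/2.
The leader anticipates this reaction. Substituting into P = 78 - Q gives P = 50 - (1/2)q_T, so π_T = (50 - (1/2)q_T)q_T - 2q_T.
Maximising: ∂π_T/∂q_T = 48 - q_T = 0, giving q_T = 48.
Then q_F = (56 - 48)/2 = 4.

4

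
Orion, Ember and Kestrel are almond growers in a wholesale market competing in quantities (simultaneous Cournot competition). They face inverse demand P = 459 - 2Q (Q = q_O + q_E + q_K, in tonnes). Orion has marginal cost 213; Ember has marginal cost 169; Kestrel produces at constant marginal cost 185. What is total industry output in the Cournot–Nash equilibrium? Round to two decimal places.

101.25

Orion's profit: π_O = (459 - 2Q)q_O - (213q_O). Setting ∂π_O/∂q_O = 0: 246 - 4q_O - 2(q_E + q_K) = 0.
Ember's first-order condition: 290 - 4q_E - 2(q_O + q_K) = 0.
Kestrel's first-order condition: 274 - 4q_K - 2(q_O + q_E) = 0.
Summing all 3 equations gives 810 − 8Q = 0, hence Q = 405/4.
Back-substituting: q_O = (246 − 405/2)/2 = 87/4, q_E = (290 − 405/2)/2 = 175/4, q_K = (274 − 405/2)/2 = 143/4.
Total output Q = 87/4 + 175/4 + 143/4 = 405/4.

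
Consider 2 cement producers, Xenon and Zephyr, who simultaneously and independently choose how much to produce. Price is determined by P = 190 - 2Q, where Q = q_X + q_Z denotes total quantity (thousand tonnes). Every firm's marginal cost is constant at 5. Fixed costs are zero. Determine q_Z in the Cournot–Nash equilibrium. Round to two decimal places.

A representative firm's profit is π_i = q_i(190 - 2Q) - 5q_i.
First-order condition (treating rivals' output as given): 185 - 4q_i - 2q_j = 0.
With identical firms every q_j equals q_i, so q_j = q_i and 185 = 6q_i, giving q_i = 185/6.

30.83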